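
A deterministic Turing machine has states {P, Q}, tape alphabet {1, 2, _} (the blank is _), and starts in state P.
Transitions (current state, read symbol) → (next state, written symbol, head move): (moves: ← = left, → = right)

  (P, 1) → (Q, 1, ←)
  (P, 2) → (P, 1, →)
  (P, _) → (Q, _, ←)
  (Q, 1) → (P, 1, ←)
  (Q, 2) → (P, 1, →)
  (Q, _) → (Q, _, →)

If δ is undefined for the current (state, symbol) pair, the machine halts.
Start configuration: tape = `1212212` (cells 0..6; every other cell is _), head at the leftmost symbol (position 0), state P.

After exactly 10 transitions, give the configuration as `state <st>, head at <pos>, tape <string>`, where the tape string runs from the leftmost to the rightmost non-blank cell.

state Q, head at 0, tape 1212212

state=P head=0 tape=__[1]212212   (P,1)→(Q,1,←)
state=Q head=-1 tape=_[_]1212212   (Q,_)→(Q,_,→)
state=Q head=0 tape=__[1]212212   (Q,1)→(P,1,←)
state=P head=-1 tape=_[_]1212212   (P,_)→(Q,_,←)
state=Q head=-2 tape=[_]_1212212   (Q,_)→(Q,_,→)
state=Q head=-1 tape=_[_]1212212   (Q,_)→(Q,_,→)
state=Q head=0 tape=__[1]212212   (Q,1)→(P,1,←)
state=P head=-1 tape=_[_]1212212   (P,_)→(Q,_,←)
state=Q head=-2 tape=[_]_1212212   (Q,_)→(Q,_,→)
state=Q head=-1 tape=_[_]1212212   (Q,_)→(Q,_,→)
state=Q head=0 tape=__[1]212212
After 10 steps: state Q, head at 0, tape 1212212.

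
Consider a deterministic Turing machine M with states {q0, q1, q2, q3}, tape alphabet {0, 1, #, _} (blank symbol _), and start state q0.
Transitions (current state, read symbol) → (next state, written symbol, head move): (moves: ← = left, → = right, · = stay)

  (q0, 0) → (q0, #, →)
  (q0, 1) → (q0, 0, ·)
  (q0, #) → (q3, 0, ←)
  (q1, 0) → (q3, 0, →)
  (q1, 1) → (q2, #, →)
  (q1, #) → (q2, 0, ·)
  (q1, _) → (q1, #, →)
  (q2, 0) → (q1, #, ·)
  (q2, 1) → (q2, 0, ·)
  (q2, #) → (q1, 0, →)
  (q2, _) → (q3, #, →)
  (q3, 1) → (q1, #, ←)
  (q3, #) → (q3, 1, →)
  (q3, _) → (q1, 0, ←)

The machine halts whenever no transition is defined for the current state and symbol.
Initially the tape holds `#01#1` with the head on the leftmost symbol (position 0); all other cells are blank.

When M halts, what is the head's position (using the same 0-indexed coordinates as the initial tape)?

0

q0 | __[#]01#1   read # → write 0, move ←, go to q3
q3 | _[_]001#1   read _ → write 0, move ←, go to q1
q1 | [_]0001#1   read _ → write #, move →, go to q1
q1 | #[0]001#1   read 0 → write 0, move →, go to q3
q3 | #0[0]01#1
At halt the head is at cell 0.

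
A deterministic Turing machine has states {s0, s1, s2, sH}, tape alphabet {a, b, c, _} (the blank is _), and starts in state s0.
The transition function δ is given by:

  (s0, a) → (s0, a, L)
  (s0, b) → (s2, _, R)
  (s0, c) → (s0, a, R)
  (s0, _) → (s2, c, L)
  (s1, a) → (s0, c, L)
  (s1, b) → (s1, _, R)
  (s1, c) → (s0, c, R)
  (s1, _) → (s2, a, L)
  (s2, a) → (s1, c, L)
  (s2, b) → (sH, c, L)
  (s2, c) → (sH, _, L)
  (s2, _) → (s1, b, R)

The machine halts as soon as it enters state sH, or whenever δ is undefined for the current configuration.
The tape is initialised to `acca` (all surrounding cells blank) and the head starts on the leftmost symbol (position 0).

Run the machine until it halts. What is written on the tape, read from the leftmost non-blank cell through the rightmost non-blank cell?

s0 | ___[a]cca   read a → write a, move L, go to s0
s0 | __[_]acca   read _ → write c, move L, go to s2
s2 | _[_]cacca   read _ → write b, move R, go to s1
s1 | _b[c]acca   read c → write c, move R, go to s0
s0 | _bc[a]cca   read a → write a, move L, go to s0
s0 | _b[c]acca   read c → write a, move R, go to s0
s0 | _ba[a]cca   read a → write a, move L, go to s0
s0 | _b[a]acca   read a → write a, move L, go to s0
s0 | _[b]aacca   read b → write _, move R, go to s2
s2 | __[a]acca   read a → write c, move L, go to s1
s1 | _[_]cacca   read _ → write a, move L, go to s2
s2 | [_]acacca   read _ → write b, move R, go to s1
s1 | b[a]cacca   read a → write c, move L, go to s0
s0 | [b]ccacca   read b → write _, move R, go to s2
s2 | _[c]cacca   read c → write _, move L, go to sH
sH | [_]_cacca
The non-blank tape span at halt is cacca.

cacca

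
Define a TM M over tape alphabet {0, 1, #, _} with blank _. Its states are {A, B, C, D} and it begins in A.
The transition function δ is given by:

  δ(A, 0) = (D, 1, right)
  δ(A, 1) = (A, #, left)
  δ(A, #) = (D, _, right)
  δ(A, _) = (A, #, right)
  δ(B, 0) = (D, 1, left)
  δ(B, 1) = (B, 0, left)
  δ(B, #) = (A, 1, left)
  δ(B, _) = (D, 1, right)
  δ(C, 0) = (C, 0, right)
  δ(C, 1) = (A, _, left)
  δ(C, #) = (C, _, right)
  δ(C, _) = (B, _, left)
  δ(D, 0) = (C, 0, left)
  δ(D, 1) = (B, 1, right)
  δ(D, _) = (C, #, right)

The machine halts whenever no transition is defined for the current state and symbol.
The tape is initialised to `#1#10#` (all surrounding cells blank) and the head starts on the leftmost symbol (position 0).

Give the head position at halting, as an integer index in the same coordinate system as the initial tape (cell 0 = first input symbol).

A | [#]1#10#__   read # → write _, move right, go to D
D | _[1]#10#__   read 1 → write 1, move right, go to B
B | _1[#]10#__   read # → write 1, move left, go to A
A | _[1]110#__   read 1 → write #, move left, go to A
A | [_]#110#__   read _ → write #, move right, go to A
A | #[#]110#__   read # → write _, move right, go to D
D | #_[1]10#__   read 1 → write 1, move right, go to B
B | #_1[1]0#__   read 1 → write 0, move left, go to B
B | #_[1]00#__   read 1 → write 0, move left, go to B
B | #[_]000#__   read _ → write 1, move right, go to D
D | #1[0]00#__   read 0 → write 0, move left, go to C
C | #[1]000#__   read 1 → write _, move left, go to A
A | [#]_000#__   read # → write _, move right, go to D
D | _[_]000#__   read _ → write #, move right, go to C
C | _#[0]00#__   read 0 → write 0, move right, go to C
C | _#0[0]0#__   read 0 → write 0, move right, go to C
C | _#00[0]#__   read 0 → write 0, move right, go to C
C | _#000[#]__   read # → write _, move right, go to C
C | _#000_[_]_   read _ → write _, move left, go to B
B | _#000[_]__   read _ → write 1, move right, go to D
D | _#0001[_]_   read _ → write #, move right, go to C
C | _#0001#[_]   read _ → write _, move left, go to B
B | _#0001[#]_   read # → write 1, move left, go to A
A | _#000[1]1_   read 1 → write #, move left, go to A
A | _#00[0]#1_   read 0 → write 1, move right, go to D
D | _#001[#]1_
At halt the head is at cell 5.

5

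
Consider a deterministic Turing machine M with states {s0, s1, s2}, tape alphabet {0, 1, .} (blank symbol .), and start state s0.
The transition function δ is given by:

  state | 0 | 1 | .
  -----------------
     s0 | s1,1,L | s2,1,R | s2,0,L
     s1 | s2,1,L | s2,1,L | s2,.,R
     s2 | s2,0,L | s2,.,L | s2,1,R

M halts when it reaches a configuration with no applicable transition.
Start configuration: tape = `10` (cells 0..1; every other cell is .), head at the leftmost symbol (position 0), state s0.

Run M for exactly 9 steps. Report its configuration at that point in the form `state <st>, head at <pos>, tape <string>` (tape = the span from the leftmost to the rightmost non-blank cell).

state=s0 head=0 tape=..[1]0   (s0,1)→(s2,1,R)
state=s2 head=1 tape=..1[0]   (s2,0)→(s2,0,L)
state=s2 head=0 tape=..[1]0   (s2,1)→(s2,.,L)
state=s2 head=-1 tape=.[.].0   (s2,.)→(s2,1,R)
state=s2 head=0 tape=.1[.]0   (s2,.)→(s2,1,R)
state=s2 head=1 tape=.11[0]   (s2,0)→(s2,0,L)
state=s2 head=0 tape=.1[1]0   (s2,1)→(s2,.,L)
state=s2 head=-1 tape=.[1].0   (s2,1)→(s2,.,L)
state=s2 head=-2 tape=[.]..0   (s2,.)→(s2,1,R)
state=s2 head=-1 tape=1[.].0
After 9 steps: state s2, head at -1, tape 1..0.

state s2, head at -1, tape 1..0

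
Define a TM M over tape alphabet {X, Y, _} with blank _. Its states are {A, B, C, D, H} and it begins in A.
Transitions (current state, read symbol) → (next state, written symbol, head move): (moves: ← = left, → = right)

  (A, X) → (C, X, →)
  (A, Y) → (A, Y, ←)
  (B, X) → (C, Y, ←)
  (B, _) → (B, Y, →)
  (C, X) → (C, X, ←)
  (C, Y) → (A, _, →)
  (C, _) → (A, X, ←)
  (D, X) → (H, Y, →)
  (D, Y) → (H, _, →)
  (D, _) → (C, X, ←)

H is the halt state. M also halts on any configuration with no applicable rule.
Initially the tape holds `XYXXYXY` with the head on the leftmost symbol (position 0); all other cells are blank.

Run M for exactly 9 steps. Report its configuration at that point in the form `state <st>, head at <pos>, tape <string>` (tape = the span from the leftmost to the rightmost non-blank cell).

state C, head at -1, tape XXXXYXY

A | _[X]YXXYXY   read X → write X, move →, go to C
C | _X[Y]XXYXY   read Y → write _, move →, go to A
A | _X_[X]XYXY   read X → write X, move →, go to C
C | _X_X[X]YXY   read X → write X, move ←, go to C
C | _X_[X]XYXY   read X → write X, move ←, go to C
C | _X[_]XXYXY   read _ → write X, move ←, go to A
A | _[X]XXXYXY   read X → write X, move →, go to C
C | _X[X]XXYXY   read X → write X, move ←, go to C
C | _[X]XXXYXY   read X → write X, move ←, go to C
C | [_]XXXXYXY
After 9 steps: state C, head at -1, tape XXXXYXY.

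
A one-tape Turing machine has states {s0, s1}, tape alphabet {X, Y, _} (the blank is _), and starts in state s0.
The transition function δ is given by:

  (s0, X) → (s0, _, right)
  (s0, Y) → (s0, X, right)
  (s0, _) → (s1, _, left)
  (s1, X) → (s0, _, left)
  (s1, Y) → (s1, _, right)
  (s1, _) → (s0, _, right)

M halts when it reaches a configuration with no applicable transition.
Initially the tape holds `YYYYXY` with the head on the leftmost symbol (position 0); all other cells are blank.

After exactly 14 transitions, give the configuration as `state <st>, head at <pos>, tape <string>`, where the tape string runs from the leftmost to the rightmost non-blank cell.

s0 | [Y]YYYXY_   read Y → write X, move right, go to s0
s0 | X[Y]YYXY_   read Y → write X, move right, go to s0
s0 | XX[Y]YXY_   read Y → write X, move right, go to s0
s0 | XXX[Y]XY_   read Y → write X, move right, go to s0
s0 | XXXX[X]Y_   read X → write _, move right, go to s0
s0 | XXXX_[Y]_   read Y → write X, move right, go to s0
s0 | XXXX_X[_]   read _ → write _, move left, go to s1
s1 | XXXX_[X]_   read X → write _, move left, go to s0
s0 | XXXX[_]__   read _ → write _, move left, go to s1
s1 | XXX[X]___   read X → write _, move left, go to s0
s0 | XX[X]____   read X → write _, move right, go to s0
s0 | XX_[_]___   read _ → write _, move left, go to s1
s1 | XX[_]____   read _ → write _, move right, go to s0
s0 | XX_[_]___   read _ → write _, move left, go to s1
s1 | XX[_]____
After 14 steps: state s1, head at 2, tape XX.

state s1, head at 2, tape XX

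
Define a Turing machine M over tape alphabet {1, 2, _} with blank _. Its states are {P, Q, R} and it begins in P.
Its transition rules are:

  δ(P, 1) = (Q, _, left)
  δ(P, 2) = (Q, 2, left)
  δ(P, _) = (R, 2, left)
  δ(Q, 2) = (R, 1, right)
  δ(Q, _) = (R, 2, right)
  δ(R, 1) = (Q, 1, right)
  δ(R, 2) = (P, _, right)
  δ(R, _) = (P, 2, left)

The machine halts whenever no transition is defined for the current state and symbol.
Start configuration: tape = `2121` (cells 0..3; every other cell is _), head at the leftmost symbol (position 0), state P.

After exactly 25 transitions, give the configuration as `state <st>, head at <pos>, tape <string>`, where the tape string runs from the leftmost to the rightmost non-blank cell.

P | _[2]121_   read 2 → write 2, move left, go to Q
Q | [_]2121_   read _ → write 2, move right, go to R
R | 2[2]121_   read 2 → write _, move right, go to P
P | 2_[1]21_   read 1 → write _, move left, go to Q
Q | 2[_]_21_   read _ → write 2, move right, go to R
R | 22[_]21_   read _ → write 2, move left, go to P
P | 2[2]221_   read 2 → write 2, move left, go to Q
Q | [2]2221_   read 2 → write 1, move right, go to R
R | 1[2]221_   read 2 → write _, move right, go to P
P | 1_[2]21_   read 2 → write 2, move left, go to Q
Q | 1[_]221_   read _ → write 2, move right, go to R
R | 12[2]21_   read 2 → write _, move right, go to P
P | 12_[2]1_   read 2 → write 2, move left, go to Q
Q | 12[_]21_   read _ → write 2, move right, go to R
R | 122[2]1_   read 2 → write _, move right, go to P
P | 122_[1]_   read 1 → write _, move left, go to Q
Q | 122[_]__   read _ → write 2, move right, go to R
R | 1222[_]_   read _ → write 2, move left, go to P
P | 122[2]2_   read 2 → write 2, move left, go to Q
Q | 12[2]22_   read 2 → write 1, move right, go to R
R | 121[2]2_   read 2 → write _, move right, go to P
P | 121_[2]_   read 2 → write 2, move left, go to Q
Q | 121[_]2_   read _ → write 2, move right, go to R
R | 1212[2]_   read 2 → write _, move right, go to P
P | 1212_[_]   read _ → write 2, move left, go to R
R | 1212[_]2
After 25 steps: state R, head at 3, tape 1212_2.

state R, head at 3, tape 1212_2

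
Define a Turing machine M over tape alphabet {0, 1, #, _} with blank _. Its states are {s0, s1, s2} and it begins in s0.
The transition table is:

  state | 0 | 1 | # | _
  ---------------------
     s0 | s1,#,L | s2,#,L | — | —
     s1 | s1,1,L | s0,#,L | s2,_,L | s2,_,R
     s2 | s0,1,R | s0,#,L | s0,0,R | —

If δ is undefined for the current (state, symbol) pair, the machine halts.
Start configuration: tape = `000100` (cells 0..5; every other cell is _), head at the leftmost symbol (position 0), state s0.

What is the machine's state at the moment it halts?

s0 | _[0]00100   read 0 → write #, move L, go to s1
s1 | [_]#00100   read _ → write _, move R, go to s2
s2 | _[#]00100   read # → write 0, move R, go to s0
s0 | _0[0]0100   read 0 → write #, move L, go to s1
s1 | _[0]#0100   read 0 → write 1, move L, go to s1
s1 | [_]1#0100   read _ → write _, move R, go to s2
s2 | _[1]#0100   read 1 → write #, move L, go to s0
s0 | [_]##0100
No transition is defined for (s0, _); M halts in state s0.

s0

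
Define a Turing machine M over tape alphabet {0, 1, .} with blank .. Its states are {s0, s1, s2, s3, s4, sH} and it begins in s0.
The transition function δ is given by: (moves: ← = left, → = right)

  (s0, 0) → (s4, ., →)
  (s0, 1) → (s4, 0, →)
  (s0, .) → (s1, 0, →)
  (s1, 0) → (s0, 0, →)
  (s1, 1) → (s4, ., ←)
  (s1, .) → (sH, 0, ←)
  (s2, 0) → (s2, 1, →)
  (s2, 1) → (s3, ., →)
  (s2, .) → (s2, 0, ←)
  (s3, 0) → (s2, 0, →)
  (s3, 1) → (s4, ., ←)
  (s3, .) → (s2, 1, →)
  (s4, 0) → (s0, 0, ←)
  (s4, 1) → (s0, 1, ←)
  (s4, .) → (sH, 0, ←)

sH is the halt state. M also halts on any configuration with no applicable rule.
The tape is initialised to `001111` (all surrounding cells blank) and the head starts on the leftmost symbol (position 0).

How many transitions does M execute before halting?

state=s0 head=0 tape=[0]01111.   (s0,0)→(s4,.,→)
state=s4 head=1 tape=.[0]1111.   (s4,0)→(s0,0,←)
state=s0 head=0 tape=[.]01111.   (s0,.)→(s1,0,→)
state=s1 head=1 tape=0[0]1111.   (s1,0)→(s0,0,→)
state=s0 head=2 tape=00[1]111.   (s0,1)→(s4,0,→)
state=s4 head=3 tape=000[1]11.   (s4,1)→(s0,1,←)
state=s0 head=2 tape=00[0]111.   (s0,0)→(s4,.,→)
state=s4 head=3 tape=00.[1]11.   (s4,1)→(s0,1,←)
state=s0 head=2 tape=00[.]111.   (s0,.)→(s1,0,→)
state=s1 head=3 tape=000[1]11.   (s1,1)→(s4,.,←)
state=s4 head=2 tape=00[0].11.   (s4,0)→(s0,0,←)
state=s0 head=1 tape=0[0]0.11.   (s0,0)→(s4,.,→)
state=s4 head=2 tape=0.[0].11.   (s4,0)→(s0,0,←)
state=s0 head=1 tape=0[.]0.11.   (s0,.)→(s1,0,→)
state=s1 head=2 tape=00[0].11.   (s1,0)→(s0,0,→)
state=s0 head=3 tape=000[.]11.   (s0,.)→(s1,0,→)
state=s1 head=4 tape=0000[1]1.   (s1,1)→(s4,.,←)
state=s4 head=3 tape=000[0].1.   (s4,0)→(s0,0,←)
state=s0 head=2 tape=00[0]0.1.   (s0,0)→(s4,.,→)
state=s4 head=3 tape=00.[0].1.   (s4,0)→(s0,0,←)
state=s0 head=2 tape=00[.]0.1.   (s0,.)→(s1,0,→)
state=s1 head=3 tape=000[0].1.   (s1,0)→(s0,0,→)
state=s0 head=4 tape=0000[.]1.   (s0,.)→(s1,0,→)
state=s1 head=5 tape=00000[1].   (s1,1)→(s4,.,←)
state=s4 head=4 tape=0000[0]..   (s4,0)→(s0,0,←)
state=s0 head=3 tape=000[0]0..   (s0,0)→(s4,.,→)
state=s4 head=4 tape=000.[0]..   (s4,0)→(s0,0,←)
state=s0 head=3 tape=000[.]0..   (s0,.)→(s1,0,→)
state=s1 head=4 tape=0000[0]..   (s1,0)→(s0,0,→)
state=s0 head=5 tape=00000[.].   (s0,.)→(s1,0,→)
state=s1 head=6 tape=000000[.]   (s1,.)→(sH,0,←)
state=sH head=5 tape=00000[0]0
M halts after 31 transitions.

31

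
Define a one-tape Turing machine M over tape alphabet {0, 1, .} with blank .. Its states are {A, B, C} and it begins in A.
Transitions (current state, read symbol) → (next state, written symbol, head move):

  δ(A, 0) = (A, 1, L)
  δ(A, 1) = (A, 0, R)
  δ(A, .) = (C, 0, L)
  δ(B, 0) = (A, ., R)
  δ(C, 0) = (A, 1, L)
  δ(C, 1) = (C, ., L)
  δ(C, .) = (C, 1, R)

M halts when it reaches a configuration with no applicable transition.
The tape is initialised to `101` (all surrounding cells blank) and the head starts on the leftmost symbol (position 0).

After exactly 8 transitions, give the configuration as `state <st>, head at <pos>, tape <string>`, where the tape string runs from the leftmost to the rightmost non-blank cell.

A | ..[1]01   read 1 → write 0, move R, go to A
A | ..0[0]1   read 0 → write 1, move L, go to A
A | ..[0]11   read 0 → write 1, move L, go to A
A | .[.]111   read . → write 0, move L, go to C
C | [.]0111   read . → write 1, move R, go to C
C | 1[0]111   read 0 → write 1, move L, go to A
A | [1]1111   read 1 → write 0, move R, go to A
A | 0[1]111   read 1 → write 0, move R, go to A
A | 00[1]11
After 8 steps: state A, head at 0, tape 00111.

state A, head at 0, tape 00111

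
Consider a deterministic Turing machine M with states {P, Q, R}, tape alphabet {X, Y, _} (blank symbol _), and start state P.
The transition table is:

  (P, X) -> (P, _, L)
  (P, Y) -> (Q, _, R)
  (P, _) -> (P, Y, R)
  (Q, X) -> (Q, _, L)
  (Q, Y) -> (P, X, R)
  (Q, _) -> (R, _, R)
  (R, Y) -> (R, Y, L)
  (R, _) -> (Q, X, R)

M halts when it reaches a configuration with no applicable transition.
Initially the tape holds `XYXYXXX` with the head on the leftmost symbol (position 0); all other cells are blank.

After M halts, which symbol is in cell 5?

_

state=P head=0 tape=_[X]YXYXXX   (P,X)→(P,_,L)
state=P head=-1 tape=[_]_YXYXXX   (P,_)→(P,Y,R)
state=P head=0 tape=Y[_]YXYXXX   (P,_)→(P,Y,R)
state=P head=1 tape=YY[Y]XYXXX   (P,Y)→(Q,_,R)
state=Q head=2 tape=YY_[X]YXXX   (Q,X)→(Q,_,L)
state=Q head=1 tape=YY[_]_YXXX   (Q,_)→(R,_,R)
state=R head=2 tape=YY_[_]YXXX   (R,_)→(Q,X,R)
state=Q head=3 tape=YY_X[Y]XXX   (Q,Y)→(P,X,R)
state=P head=4 tape=YY_XX[X]XX   (P,X)→(P,_,L)
state=P head=3 tape=YY_X[X]_XX   (P,X)→(P,_,L)
state=P head=2 tape=YY_[X]__XX   (P,X)→(P,_,L)
state=P head=1 tape=YY[_]___XX   (P,_)→(P,Y,R)
state=P head=2 tape=YYY[_]__XX   (P,_)→(P,Y,R)
state=P head=3 tape=YYYY[_]_XX   (P,_)→(P,Y,R)
state=P head=4 tape=YYYYY[_]XX   (P,_)→(P,Y,R)
state=P head=5 tape=YYYYYY[X]X   (P,X)→(P,_,L)
state=P head=4 tape=YYYYY[Y]_X   (P,Y)→(Q,_,R)
state=Q head=5 tape=YYYYY_[_]X   (Q,_)→(R,_,R)
state=R head=6 tape=YYYYY__[X]
Cell 5 holds _ when M halts.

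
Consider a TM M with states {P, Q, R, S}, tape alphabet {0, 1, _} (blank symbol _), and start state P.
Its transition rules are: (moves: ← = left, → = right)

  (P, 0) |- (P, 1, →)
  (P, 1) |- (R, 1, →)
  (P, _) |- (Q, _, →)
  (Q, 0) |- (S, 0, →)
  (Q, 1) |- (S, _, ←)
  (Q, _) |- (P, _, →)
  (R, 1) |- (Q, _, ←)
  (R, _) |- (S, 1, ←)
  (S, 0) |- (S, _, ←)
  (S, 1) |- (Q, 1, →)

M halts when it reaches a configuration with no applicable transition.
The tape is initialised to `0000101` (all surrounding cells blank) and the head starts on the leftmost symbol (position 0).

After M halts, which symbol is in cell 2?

1

P | [0]000101   read 0 → write 1, move →, go to P
P | 1[0]00101   read 0 → write 1, move →, go to P
P | 11[0]0101   read 0 → write 1, move →, go to P
P | 111[0]101   read 0 → write 1, move →, go to P
P | 1111[1]01   read 1 → write 1, move →, go to R
R | 11111[0]1
Cell 2 holds 1 when M halts.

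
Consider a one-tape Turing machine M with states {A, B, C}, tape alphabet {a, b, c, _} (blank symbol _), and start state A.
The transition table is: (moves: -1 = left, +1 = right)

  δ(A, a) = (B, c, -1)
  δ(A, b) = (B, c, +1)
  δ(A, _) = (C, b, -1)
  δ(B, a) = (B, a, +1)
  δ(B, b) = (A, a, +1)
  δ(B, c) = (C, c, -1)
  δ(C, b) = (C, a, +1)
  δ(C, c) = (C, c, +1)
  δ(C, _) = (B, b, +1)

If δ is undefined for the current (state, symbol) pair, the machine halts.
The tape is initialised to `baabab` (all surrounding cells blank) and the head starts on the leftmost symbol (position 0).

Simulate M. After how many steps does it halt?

state=A head=0 tape=[b]aabab   (A,b)→(B,c,+1)
state=B head=1 tape=c[a]abab   (B,a)→(B,a,+1)
state=B head=2 tape=ca[a]bab   (B,a)→(B,a,+1)
state=B head=3 tape=caa[b]ab   (B,b)→(A,a,+1)
state=A head=4 tape=caaa[a]b   (A,a)→(B,c,-1)
state=B head=3 tape=caa[a]cb   (B,a)→(B,a,+1)
state=B head=4 tape=caaa[c]b   (B,c)→(C,c,-1)
state=C head=3 tape=caa[a]cb
M halts after 7 transitions.

7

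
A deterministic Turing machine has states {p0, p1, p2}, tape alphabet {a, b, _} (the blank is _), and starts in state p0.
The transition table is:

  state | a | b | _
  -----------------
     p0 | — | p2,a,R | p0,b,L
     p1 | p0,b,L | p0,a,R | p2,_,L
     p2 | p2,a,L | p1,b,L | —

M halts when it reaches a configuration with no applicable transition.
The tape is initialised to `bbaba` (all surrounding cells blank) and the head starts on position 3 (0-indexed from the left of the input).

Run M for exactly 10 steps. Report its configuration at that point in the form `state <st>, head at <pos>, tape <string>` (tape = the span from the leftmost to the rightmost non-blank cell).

state=p0 head=3 tape=_bba[b]a   (p0,b)→(p2,a,R)
state=p2 head=4 tape=_bbaa[a]   (p2,a)→(p2,a,L)
state=p2 head=3 tape=_bba[a]a   (p2,a)→(p2,a,L)
state=p2 head=2 tape=_bb[a]aa   (p2,a)→(p2,a,L)
state=p2 head=1 tape=_b[b]aaa   (p2,b)→(p1,b,L)
state=p1 head=0 tape=_[b]baaa   (p1,b)→(p0,a,R)
state=p0 head=1 tape=_a[b]aaa   (p0,b)→(p2,a,R)
state=p2 head=2 tape=_aa[a]aa   (p2,a)→(p2,a,L)
state=p2 head=1 tape=_a[a]aaa   (p2,a)→(p2,a,L)
state=p2 head=0 tape=_[a]aaaa   (p2,a)→(p2,a,L)
state=p2 head=-1 tape=[_]aaaaa
After 10 steps: state p2, head at -1, tape aaaaa.

state p2, head at -1, tape aaaaa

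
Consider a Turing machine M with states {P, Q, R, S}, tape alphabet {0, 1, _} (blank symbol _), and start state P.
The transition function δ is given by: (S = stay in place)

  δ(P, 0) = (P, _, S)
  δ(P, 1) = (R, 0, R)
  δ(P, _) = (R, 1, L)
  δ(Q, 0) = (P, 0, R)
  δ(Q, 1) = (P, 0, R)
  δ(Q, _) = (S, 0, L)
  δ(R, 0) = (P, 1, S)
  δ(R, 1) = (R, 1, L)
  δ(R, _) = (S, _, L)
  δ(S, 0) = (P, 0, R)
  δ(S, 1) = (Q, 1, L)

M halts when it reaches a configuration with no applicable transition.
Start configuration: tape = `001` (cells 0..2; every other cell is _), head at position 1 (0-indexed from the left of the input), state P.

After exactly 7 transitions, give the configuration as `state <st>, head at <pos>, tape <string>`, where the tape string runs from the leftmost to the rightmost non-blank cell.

state=P head=1 tape=0[0]1   (P,0)→(P,_,S)
state=P head=1 tape=0[_]1   (P,_)→(R,1,L)
state=R head=0 tape=[0]11   (R,0)→(P,1,S)
state=P head=0 tape=[1]11   (P,1)→(R,0,R)
state=R head=1 tape=0[1]1   (R,1)→(R,1,L)
state=R head=0 tape=[0]11   (R,0)→(P,1,S)
state=P head=0 tape=[1]11   (P,1)→(R,0,R)
state=R head=1 tape=0[1]1
After 7 steps: state R, head at 1, tape 011.

state R, head at 1, tape 011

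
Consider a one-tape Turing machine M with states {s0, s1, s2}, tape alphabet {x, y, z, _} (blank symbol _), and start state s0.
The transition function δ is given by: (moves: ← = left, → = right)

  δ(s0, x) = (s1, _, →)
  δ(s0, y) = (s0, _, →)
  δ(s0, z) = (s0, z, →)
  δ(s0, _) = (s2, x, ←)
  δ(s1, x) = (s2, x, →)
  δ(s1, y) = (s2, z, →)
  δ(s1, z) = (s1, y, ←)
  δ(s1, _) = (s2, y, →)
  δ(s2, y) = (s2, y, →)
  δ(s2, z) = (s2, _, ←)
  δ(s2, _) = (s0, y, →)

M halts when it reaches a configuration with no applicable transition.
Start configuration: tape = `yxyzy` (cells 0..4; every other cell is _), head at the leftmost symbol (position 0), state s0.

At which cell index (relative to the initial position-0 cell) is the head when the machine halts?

s0 | [y]xyzy   read y → write _, move →, go to s0
s0 | _[x]yzy   read x → write _, move →, go to s1
s1 | __[y]zy   read y → write z, move →, go to s2
s2 | __z[z]y   read z → write _, move ←, go to s2
s2 | __[z]_y   read z → write _, move ←, go to s2
s2 | _[_]__y   read _ → write y, move →, go to s0
s0 | _y[_]_y   read _ → write x, move ←, go to s2
s2 | _[y]x_y   read y → write y, move →, go to s2
s2 | _y[x]_y
At halt the head is at cell 2.

2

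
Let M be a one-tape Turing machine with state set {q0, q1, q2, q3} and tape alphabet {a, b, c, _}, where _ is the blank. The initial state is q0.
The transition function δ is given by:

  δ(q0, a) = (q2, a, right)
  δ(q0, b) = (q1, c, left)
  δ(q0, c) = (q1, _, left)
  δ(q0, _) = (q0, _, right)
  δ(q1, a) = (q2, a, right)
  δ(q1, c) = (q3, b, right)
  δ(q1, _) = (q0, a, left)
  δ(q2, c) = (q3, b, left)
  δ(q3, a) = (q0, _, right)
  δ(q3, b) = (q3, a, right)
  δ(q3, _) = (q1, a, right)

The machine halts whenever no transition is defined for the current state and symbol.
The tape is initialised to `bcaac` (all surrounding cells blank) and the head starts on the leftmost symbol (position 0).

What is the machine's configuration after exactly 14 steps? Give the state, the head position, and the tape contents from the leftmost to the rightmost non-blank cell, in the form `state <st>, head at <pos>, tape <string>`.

q0 | __[b]caac   read b → write c, move left, go to q1
q1 | _[_]ccaac   read _ → write a, move left, go to q0
q0 | [_]accaac   read _ → write _, move right, go to q0
q0 | _[a]ccaac   read a → write a, move right, go to q2
q2 | _a[c]caac   read c → write b, move left, go to q3
q3 | _[a]bcaac   read a → write _, move right, go to q0
q0 | __[b]caac   read b → write c, move left, go to q1
q1 | _[_]ccaac   read _ → write a, move left, go to q0
q0 | [_]accaac   read _ → write _, move right, go to q0
q0 | _[a]ccaac   read a → write a, move right, go to q2
q2 | _a[c]caac   read c → write b, move left, go to q3
q3 | _[a]bcaac   read a → write _, move right, go to q0
q0 | __[b]caac   read b → write c, move left, go to q1
q1 | _[_]ccaac   read _ → write a, move left, go to q0
q0 | [_]accaac
After 14 steps: state q0, head at -2, tape accaac.

state q0, head at -2, tape accaac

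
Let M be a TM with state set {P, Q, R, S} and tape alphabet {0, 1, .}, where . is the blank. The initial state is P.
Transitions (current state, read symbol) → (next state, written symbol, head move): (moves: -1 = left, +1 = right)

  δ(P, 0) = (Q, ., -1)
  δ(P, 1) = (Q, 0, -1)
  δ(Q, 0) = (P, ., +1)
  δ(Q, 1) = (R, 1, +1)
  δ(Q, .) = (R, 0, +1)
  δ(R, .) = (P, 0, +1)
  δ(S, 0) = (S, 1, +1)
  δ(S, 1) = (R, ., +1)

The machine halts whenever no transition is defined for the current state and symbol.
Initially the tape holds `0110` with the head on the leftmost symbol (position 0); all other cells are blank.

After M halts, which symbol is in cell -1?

0

state=P head=0 tape=.[0]110   (P,0)→(Q,.,-1)
state=Q head=-1 tape=[.].110   (Q,.)→(R,0,+1)
state=R head=0 tape=0[.]110   (R,.)→(P,0,+1)
state=P head=1 tape=00[1]10   (P,1)→(Q,0,-1)
state=Q head=0 tape=0[0]010   (Q,0)→(P,.,+1)
state=P head=1 tape=0.[0]10   (P,0)→(Q,.,-1)
state=Q head=0 tape=0[.].10   (Q,.)→(R,0,+1)
state=R head=1 tape=00[.]10   (R,.)→(P,0,+1)
state=P head=2 tape=000[1]0   (P,1)→(Q,0,-1)
state=Q head=1 tape=00[0]00   (Q,0)→(P,.,+1)
state=P head=2 tape=00.[0]0   (P,0)→(Q,.,-1)
state=Q head=1 tape=00[.].0   (Q,.)→(R,0,+1)
state=R head=2 tape=000[.]0   (R,.)→(P,0,+1)
state=P head=3 tape=0000[0]   (P,0)→(Q,.,-1)
state=Q head=2 tape=000[0].   (Q,0)→(P,.,+1)
state=P head=3 tape=000.[.]
Cell -1 holds 0 when M halts.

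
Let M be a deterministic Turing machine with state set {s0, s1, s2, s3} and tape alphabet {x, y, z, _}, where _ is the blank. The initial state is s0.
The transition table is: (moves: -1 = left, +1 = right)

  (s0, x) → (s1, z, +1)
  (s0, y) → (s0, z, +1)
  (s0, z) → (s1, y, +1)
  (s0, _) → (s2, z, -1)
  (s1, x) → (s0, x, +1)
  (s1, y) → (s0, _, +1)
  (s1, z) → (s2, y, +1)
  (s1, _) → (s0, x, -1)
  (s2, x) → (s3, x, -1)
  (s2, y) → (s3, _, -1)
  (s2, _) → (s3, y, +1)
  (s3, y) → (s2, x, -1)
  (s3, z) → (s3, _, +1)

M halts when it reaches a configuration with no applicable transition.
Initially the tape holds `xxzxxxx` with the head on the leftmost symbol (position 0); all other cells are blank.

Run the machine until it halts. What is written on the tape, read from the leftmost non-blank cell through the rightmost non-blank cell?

s0 | [x]xzxxxx__   read x → write z, move +1, go to s1
s1 | z[x]zxxxx__   read x → write x, move +1, go to s0
s0 | zx[z]xxxx__   read z → write y, move +1, go to s1
s1 | zxy[x]xxx__   read x → write x, move +1, go to s0
s0 | zxyx[x]xx__   read x → write z, move +1, go to s1
s1 | zxyxz[x]x__   read x → write x, move +1, go to s0
s0 | zxyxzx[x]__   read x → write z, move +1, go to s1
s1 | zxyxzxz[_]_   read _ → write x, move -1, go to s0
s0 | zxyxzx[z]x_   read z → write y, move +1, go to s1
s1 | zxyxzxy[x]_   read x → write x, move +1, go to s0
s0 | zxyxzxyx[_]   read _ → write z, move -1, go to s2
s2 | zxyxzxy[x]z   read x → write x, move -1, go to s3
s3 | zxyxzx[y]xz   read y → write x, move -1, go to s2
s2 | zxyxz[x]xxz   read x → write x, move -1, go to s3
s3 | zxyx[z]xxxz   read z → write _, move +1, go to s3
s3 | zxyx_[x]xxz
The non-blank tape span at halt is zxyx_xxxz.

zxyx_xxxz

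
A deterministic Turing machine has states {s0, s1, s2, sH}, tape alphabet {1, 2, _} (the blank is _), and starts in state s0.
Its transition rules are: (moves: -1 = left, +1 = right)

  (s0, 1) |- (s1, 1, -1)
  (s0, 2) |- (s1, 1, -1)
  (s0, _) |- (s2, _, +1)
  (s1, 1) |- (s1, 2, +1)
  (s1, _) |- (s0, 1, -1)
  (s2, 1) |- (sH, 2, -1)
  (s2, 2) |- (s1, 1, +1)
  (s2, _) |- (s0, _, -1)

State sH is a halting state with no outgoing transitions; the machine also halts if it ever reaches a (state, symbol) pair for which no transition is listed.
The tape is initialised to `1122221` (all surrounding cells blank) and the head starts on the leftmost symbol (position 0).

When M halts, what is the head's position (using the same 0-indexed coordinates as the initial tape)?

s0 | __[1]122221   read 1 → write 1, move -1, go to s1
s1 | _[_]1122221   read _ → write 1, move -1, go to s0
s0 | [_]11122221   read _ → write _, move +1, go to s2
s2 | _[1]1122221   read 1 → write 2, move -1, go to sH
sH | [_]21122221
At halt the head is at cell -2.

-2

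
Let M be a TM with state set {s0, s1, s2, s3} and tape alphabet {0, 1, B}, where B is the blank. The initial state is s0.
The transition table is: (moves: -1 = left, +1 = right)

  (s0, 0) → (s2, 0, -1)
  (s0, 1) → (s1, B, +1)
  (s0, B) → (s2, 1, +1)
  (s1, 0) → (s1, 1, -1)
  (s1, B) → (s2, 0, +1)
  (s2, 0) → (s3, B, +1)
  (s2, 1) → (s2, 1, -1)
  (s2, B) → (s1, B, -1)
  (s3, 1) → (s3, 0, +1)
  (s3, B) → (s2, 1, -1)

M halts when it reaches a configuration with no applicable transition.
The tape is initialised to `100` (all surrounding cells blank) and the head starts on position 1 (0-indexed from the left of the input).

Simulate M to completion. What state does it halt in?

state=s0 head=1 tape=BBB1[0]0   (s0,0)→(s2,0,-1)
state=s2 head=0 tape=BBB[1]00   (s2,1)→(s2,1,-1)
state=s2 head=-1 tape=BB[B]100   (s2,B)→(s1,B,-1)
state=s1 head=-2 tape=B[B]B100   (s1,B)→(s2,0,+1)
state=s2 head=-1 tape=B0[B]100   (s2,B)→(s1,B,-1)
state=s1 head=-2 tape=B[0]B100   (s1,0)→(s1,1,-1)
state=s1 head=-3 tape=[B]1B100   (s1,B)→(s2,0,+1)
state=s2 head=-2 tape=0[1]B100   (s2,1)→(s2,1,-1)
state=s2 head=-3 tape=[0]1B100   (s2,0)→(s3,B,+1)
state=s3 head=-2 tape=B[1]B100   (s3,1)→(s3,0,+1)
state=s3 head=-1 tape=B0[B]100   (s3,B)→(s2,1,-1)
state=s2 head=-2 tape=B[0]1100   (s2,0)→(s3,B,+1)
state=s3 head=-1 tape=BB[1]100   (s3,1)→(s3,0,+1)
state=s3 head=0 tape=BB0[1]00   (s3,1)→(s3,0,+1)
state=s3 head=1 tape=BB00[0]0
No transition is defined for (s3, 0); M halts in state s3.

s3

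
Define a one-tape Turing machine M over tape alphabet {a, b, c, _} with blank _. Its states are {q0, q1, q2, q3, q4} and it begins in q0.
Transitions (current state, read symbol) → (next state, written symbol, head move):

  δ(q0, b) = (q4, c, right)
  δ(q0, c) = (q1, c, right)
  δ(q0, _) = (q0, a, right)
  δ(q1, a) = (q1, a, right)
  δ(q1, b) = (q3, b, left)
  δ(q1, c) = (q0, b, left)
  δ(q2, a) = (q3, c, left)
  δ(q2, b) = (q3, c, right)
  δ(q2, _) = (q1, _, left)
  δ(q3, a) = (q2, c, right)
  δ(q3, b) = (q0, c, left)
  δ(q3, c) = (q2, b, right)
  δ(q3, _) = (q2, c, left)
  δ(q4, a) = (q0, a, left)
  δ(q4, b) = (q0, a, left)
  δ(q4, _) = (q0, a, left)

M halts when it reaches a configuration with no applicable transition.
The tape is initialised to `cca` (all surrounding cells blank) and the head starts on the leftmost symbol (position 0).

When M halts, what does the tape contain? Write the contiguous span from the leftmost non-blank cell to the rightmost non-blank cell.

state=q0 head=0 tape=[c]ca_   (q0,c)→(q1,c,right)
state=q1 head=1 tape=c[c]a_   (q1,c)→(q0,b,left)
state=q0 head=0 tape=[c]ba_   (q0,c)→(q1,c,right)
state=q1 head=1 tape=c[b]a_   (q1,b)→(q3,b,left)
state=q3 head=0 tape=[c]ba_   (q3,c)→(q2,b,right)
state=q2 head=1 tape=b[b]a_   (q2,b)→(q3,c,right)
state=q3 head=2 tape=bc[a]_   (q3,a)→(q2,c,right)
state=q2 head=3 tape=bcc[_]   (q2,_)→(q1,_,left)
state=q1 head=2 tape=bc[c]_   (q1,c)→(q0,b,left)
state=q0 head=1 tape=b[c]b_   (q0,c)→(q1,c,right)
state=q1 head=2 tape=bc[b]_   (q1,b)→(q3,b,left)
state=q3 head=1 tape=b[c]b_   (q3,c)→(q2,b,right)
state=q2 head=2 tape=bb[b]_   (q2,b)→(q3,c,right)
state=q3 head=3 tape=bbc[_]   (q3,_)→(q2,c,left)
state=q2 head=2 tape=bb[c]c
The non-blank tape span at halt is bbcc.

bbcc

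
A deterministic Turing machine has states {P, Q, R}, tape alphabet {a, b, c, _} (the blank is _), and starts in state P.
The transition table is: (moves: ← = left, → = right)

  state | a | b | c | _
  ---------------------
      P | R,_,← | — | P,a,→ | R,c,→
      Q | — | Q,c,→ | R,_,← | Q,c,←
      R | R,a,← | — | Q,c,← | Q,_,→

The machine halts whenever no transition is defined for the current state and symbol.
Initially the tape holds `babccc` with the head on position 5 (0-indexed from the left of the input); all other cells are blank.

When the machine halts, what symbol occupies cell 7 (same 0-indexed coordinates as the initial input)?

P | babcc[c]___   read c → write a, move →, go to P
P | babcca[_]__   read _ → write c, move →, go to R
R | babccac[_]_   read _ → write _, move →, go to Q
Q | babccac_[_]   read _ → write c, move ←, go to Q
Q | babccac[_]c   read _ → write c, move ←, go to Q
Q | babcca[c]cc   read c → write _, move ←, go to R
R | babcc[a]_cc   read a → write a, move ←, go to R
R | babc[c]a_cc   read c → write c, move ←, go to Q
Q | bab[c]ca_cc   read c → write _, move ←, go to R
R | ba[b]_ca_cc
Cell 7 holds c when M halts.

c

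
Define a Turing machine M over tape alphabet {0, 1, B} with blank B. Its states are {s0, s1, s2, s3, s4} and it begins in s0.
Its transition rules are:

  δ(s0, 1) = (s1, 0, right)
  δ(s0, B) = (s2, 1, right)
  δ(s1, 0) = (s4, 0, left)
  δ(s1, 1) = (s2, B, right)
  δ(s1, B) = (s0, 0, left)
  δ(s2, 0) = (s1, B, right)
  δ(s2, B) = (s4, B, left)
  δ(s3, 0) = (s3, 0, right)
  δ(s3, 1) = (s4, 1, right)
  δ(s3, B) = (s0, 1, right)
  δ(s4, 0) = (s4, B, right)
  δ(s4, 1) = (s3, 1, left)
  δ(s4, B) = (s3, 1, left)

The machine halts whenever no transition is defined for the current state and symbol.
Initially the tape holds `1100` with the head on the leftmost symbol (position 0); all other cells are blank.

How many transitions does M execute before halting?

14

s0 | [1]100BB   read 1 → write 0, move right, go to s1
s1 | 0[1]00BB   read 1 → write B, move right, go to s2
s2 | 0B[0]0BB   read 0 → write B, move right, go to s1
s1 | 0BB[0]BB   read 0 → write 0, move left, go to s4
s4 | 0B[B]0BB   read B → write 1, move left, go to s3
s3 | 0[B]10BB   read B → write 1, move right, go to s0
s0 | 01[1]0BB   read 1 → write 0, move right, go to s1
s1 | 010[0]BB   read 0 → write 0, move left, go to s4
s4 | 01[0]0BB   read 0 → write B, move right, go to s4
s4 | 01B[0]BB   read 0 → write B, move right, go to s4
s4 | 01BB[B]B   read B → write 1, move left, go to s3
s3 | 01B[B]1B   read B → write 1, move right, go to s0
s0 | 01B1[1]B   read 1 → write 0, move right, go to s1
s1 | 01B10[B]   read B → write 0, move left, go to s0
s0 | 01B1[0]0
M halts after 14 transitions.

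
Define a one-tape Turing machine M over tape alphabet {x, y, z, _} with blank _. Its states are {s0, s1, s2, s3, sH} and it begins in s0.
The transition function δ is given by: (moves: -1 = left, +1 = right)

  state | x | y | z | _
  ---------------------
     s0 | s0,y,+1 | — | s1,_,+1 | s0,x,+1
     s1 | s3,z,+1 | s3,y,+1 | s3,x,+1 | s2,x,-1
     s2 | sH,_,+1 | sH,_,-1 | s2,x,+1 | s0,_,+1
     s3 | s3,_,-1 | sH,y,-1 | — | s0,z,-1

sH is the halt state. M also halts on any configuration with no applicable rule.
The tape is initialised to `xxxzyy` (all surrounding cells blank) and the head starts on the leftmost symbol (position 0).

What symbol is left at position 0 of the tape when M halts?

y

s0 | [x]xxzyy   read x → write y, move +1, go to s0
s0 | y[x]xzyy   read x → write y, move +1, go to s0
s0 | yy[x]zyy   read x → write y, move +1, go to s0
s0 | yyy[z]yy   read z → write _, move +1, go to s1
s1 | yyy_[y]y   read y → write y, move +1, go to s3
s3 | yyy_y[y]   read y → write y, move -1, go to sH
sH | yyy_[y]y
Cell 0 holds y when M halts.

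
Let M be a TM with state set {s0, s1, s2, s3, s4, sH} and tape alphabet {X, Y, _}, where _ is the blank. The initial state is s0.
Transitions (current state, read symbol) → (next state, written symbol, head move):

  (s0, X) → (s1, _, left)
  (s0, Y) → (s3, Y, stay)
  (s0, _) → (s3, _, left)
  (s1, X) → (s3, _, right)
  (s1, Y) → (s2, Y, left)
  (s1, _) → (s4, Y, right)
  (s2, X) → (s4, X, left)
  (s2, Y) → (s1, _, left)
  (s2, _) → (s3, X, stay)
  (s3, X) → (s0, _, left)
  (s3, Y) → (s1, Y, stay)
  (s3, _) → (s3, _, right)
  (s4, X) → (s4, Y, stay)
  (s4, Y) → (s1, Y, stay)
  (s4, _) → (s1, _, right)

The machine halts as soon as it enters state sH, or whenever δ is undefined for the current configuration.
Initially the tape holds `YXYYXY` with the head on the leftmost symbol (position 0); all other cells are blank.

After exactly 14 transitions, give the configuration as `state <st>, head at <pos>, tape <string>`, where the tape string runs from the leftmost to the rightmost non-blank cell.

state=s0 head=0 tape=___[Y]XYYXY   (s0,Y)→(s3,Y,stay)
state=s3 head=0 tape=___[Y]XYYXY   (s3,Y)→(s1,Y,stay)
state=s1 head=0 tape=___[Y]XYYXY   (s1,Y)→(s2,Y,left)
state=s2 head=-1 tape=__[_]YXYYXY   (s2,_)→(s3,X,stay)
state=s3 head=-1 tape=__[X]YXYYXY   (s3,X)→(s0,_,left)
state=s0 head=-2 tape=_[_]_YXYYXY   (s0,_)→(s3,_,left)
state=s3 head=-3 tape=[_]__YXYYXY   (s3,_)→(s3,_,right)
state=s3 head=-2 tape=_[_]_YXYYXY   (s3,_)→(s3,_,right)
state=s3 head=-1 tape=__[_]YXYYXY   (s3,_)→(s3,_,right)
state=s3 head=0 tape=___[Y]XYYXY   (s3,Y)→(s1,Y,stay)
state=s1 head=0 tape=___[Y]XYYXY   (s1,Y)→(s2,Y,left)
state=s2 head=-1 tape=__[_]YXYYXY   (s2,_)→(s3,X,stay)
state=s3 head=-1 tape=__[X]YXYYXY   (s3,X)→(s0,_,left)
state=s0 head=-2 tape=_[_]_YXYYXY   (s0,_)→(s3,_,left)
state=s3 head=-3 tape=[_]__YXYYXY
After 14 steps: state s3, head at -3, tape YXYYXY.

state s3, head at -3, tape YXYYXY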